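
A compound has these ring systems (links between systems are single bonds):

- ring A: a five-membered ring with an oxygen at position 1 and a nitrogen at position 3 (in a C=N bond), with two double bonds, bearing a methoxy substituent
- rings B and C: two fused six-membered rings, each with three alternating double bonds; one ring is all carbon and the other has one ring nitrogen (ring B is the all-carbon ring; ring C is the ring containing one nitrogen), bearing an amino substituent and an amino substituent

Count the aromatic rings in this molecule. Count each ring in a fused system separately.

Ring A has a continuous p-orbital overlap around the ring; 2 ring double bonds (4 π electrons) plus a heteroatom lone pair (2) give 6 π electrons. Since 6 = 4n+2 (n=1), ring A is aromatic (oxazole).
Rings B and C form a fused bicyclic system (with one nitrogen) with 10 sp² atoms and 10 π electrons from ring double bonds. 10 = 4(2)+2, so the system is aromatic and both rings count as aromatic (quinoline).
Aromatic: A, B, C. Total: 3.

3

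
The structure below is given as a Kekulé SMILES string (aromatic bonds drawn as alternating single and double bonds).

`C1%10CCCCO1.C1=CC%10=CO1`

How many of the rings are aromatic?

The SMILES encodes a six-membered saturated ring of five carbons and one oxygen; a five-membered ring of four carbons and one oxygen, with two C=C double bonds.
The 6-membered ring with one oxygen has only sp³ atoms, so it is not fully conjugated — not aromatic (tetrahydropyran).
The 5-membered ring with one oxygen has a continuous p-orbital overlap around the ring; 2 ring double bonds (4 π electrons) plus a heteroatom lone pair (2) give 6 π electrons. 6 = 4(1)+2, so it is aromatic (furan).
1 of the 2 rings is aromatic. Total: 1.

1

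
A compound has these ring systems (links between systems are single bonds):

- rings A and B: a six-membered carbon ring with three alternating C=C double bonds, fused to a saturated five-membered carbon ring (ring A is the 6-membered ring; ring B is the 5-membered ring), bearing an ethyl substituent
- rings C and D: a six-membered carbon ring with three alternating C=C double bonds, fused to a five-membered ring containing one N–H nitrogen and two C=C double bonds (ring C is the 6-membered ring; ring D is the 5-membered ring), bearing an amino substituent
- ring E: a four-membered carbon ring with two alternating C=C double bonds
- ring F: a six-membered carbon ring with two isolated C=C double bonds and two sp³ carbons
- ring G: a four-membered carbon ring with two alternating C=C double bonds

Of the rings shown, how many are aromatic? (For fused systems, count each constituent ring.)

Ring A is planar and fully conjugated; 3 ring double bonds give 6 π electrons. That satisfies 4n+2 with n=1, so ring A is aromatic (benzene ring).
Ring B has three sp³ carbons, so it is not fully conjugated — not aromatic (cyclopentane ring).
Rings C and D form a fused bicyclic system (with one N–H) with 9 sp² atoms and 10 π electrons from ring double bonds plus a heteroatom lone pair. 10 = 4(2)+2, so the system is aromatic and both rings count as aromatic (indole).
Ring E has only sp² ring atoms; a planar conformation would have a fully conjugated π system of 4 electrons. But 4 = 4(1), which is 4n not 4n+2, so ring E is not aromatic (cyclobutadiene) — cyclobutadiene is antiaromatic and distorts to a rectangle.
Ring F has two sp³ carbons, so it is not fully conjugated — not aromatic (1,4-cyclohexadiene).
Ring G has only sp² ring atoms; a planar conformation would have a fully conjugated π system of 4 electrons. But 4 = 4(1), which is 4n not 4n+2, so ring G is not aromatic (cyclobutadiene) — cyclobutadiene is antiaromatic and distorts to a rectangle.
Aromatic: A, C, D. Total: 3.

3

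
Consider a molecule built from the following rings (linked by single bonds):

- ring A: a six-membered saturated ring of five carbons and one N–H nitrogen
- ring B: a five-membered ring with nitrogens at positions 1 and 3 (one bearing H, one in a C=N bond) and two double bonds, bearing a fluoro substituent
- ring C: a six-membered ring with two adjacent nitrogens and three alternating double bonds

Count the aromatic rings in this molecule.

2

Ring A has only sp³ atoms, so it is not fully conjugated — not aromatic (piperidine).
Ring B has a continuous p-orbital overlap around the ring; 2 ring double bonds (4 π electrons) plus a heteroatom lone pair (2) give 6 π electrons. 6 = 4(1)+2, so ring B is aromatic (imidazole).
Ring C is planar and fully conjugated; 3 ring double bonds give 6 π electrons. That satisfies 4n+2 with n=1, so ring C is aromatic (pyridazine).
Aromatic: B, C. Total: 2.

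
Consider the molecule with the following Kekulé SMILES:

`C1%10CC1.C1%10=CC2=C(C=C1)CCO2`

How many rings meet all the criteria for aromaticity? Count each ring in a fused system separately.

1

The SMILES encodes a three-membered saturated carbon ring; a six-membered carbon ring with three alternating C=C double bonds, fused to a five-membered ring containing one oxygen and two sp³ carbons.
The 3-membered ring has only sp³ atoms, so it is not fully conjugated — not aromatic (cyclopropane).
The 6-membered ring is planar and fully conjugated; 3 ring double bonds give 6 π electrons. Since 6 = 4n+2 (n=1), it is aromatic (benzene ring).
The 5-membered ring with one oxygen has two sp³ carbons, so it is not fully conjugated — not aromatic (oxolane ring).
1 of the 3 rings is aromatic. Total: 1.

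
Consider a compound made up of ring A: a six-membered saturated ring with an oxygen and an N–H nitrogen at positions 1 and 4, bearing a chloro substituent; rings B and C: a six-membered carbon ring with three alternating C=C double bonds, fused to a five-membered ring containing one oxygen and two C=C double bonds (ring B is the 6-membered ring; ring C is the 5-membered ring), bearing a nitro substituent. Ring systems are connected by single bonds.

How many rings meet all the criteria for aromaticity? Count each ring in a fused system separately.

Ring A has only sp³ atoms, so it is not fully conjugated — not aromatic (morpholine).
Rings B and C form a fused bicyclic system (with one oxygen) with 9 sp² atoms and 10 π electrons from ring double bonds plus a heteroatom lone pair. 10 = 4(2)+2, so the system is aromatic and both rings count as aromatic (benzofuran).
Aromatic: B, C. Total: 2.

2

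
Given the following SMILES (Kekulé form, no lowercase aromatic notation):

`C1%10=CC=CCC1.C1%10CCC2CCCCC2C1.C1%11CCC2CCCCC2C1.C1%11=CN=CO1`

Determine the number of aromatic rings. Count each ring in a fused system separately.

The SMILES encodes a six-membered carbon ring with two conjugated C=C double bonds and two sp³ carbons; two fused six-membered saturated carbon rings; two fused six-membered saturated carbon rings; a five-membered ring with an oxygen at position 1 and a nitrogen at position 3 (in a C=N bond), with two double bonds.
The 6-membered ring has two sp³ carbons, so it is not fully conjugated — not aromatic (1,3-cyclohexadiene).
The second 6-membered ring has only sp³ atoms, so it is not fully conjugated — not aromatic (cyclohexane ring).
The third 6-membered ring has only sp³ atoms, so it is not fully conjugated — not aromatic (cyclohexane ring).
The fourth 6-membered ring has only sp³ atoms, so it is not fully conjugated — not aromatic (cyclohexane ring).
The fifth 6-membered ring has only sp³ atoms, so it is not fully conjugated — not aromatic (cyclohexane ring).
The 5-membered ring with one oxygen and one =N– has a continuous p-orbital overlap around the ring; 2 ring double bonds (4 π electrons) plus a heteroatom lone pair (2) give 6 π electrons. That satisfies 4n+2 with n=1, so it is aromatic (oxazole).
1 of the 6 rings is aromatic. Total: 1.

1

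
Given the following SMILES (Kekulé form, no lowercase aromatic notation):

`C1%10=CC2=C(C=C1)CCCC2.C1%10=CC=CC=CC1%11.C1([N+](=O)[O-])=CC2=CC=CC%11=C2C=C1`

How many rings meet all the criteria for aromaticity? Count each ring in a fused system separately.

3

The SMILES encodes a six-membered carbon ring with three alternating C=C double bonds, fused to a saturated six-membered carbon ring; a seven-membered carbon ring with three C=C double bonds and one sp³ carbon; two fused six-membered carbon rings, each with three alternating C=C double bonds.
The 6-membered ring is fully conjugated (every ring atom contributes a p orbital); 3 ring double bonds give 6 π electrons. That satisfies 4n+2 with n=1, so it is aromatic (benzene ring).
The second 6-membered ring has four sp³ carbons, so it is not fully conjugated — not aromatic (cyclohexane ring).
The 7-membered ring has one sp³ carbon, so it is not fully conjugated — not aromatic (cycloheptatriene).
The fused 6/6-membered bicyclic is a single π system with 10 sp² atoms and 10 π electrons from ring double bonds. 10 = 4(2)+2, so the system is aromatic and both rings count as aromatic (naphthalene).
3 of the 5 rings are aromatic. Total: 3.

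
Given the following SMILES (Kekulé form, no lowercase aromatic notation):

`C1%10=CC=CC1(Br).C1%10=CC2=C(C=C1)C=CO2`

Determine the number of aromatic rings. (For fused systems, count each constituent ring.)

The SMILES encodes a five-membered carbon ring with two conjugated C=C double bonds and one sp³ carbon; a six-membered carbon ring with three alternating C=C double bonds, fused to a five-membered ring containing one oxygen and two C=C double bonds.
The 5-membered ring has one sp³ carbon, so it is not fully conjugated — not aromatic (cyclopentadiene).
The fused 6/5-membered bicyclic (with one oxygen) is a single π system with 9 sp² atoms and 10 π electrons from ring double bonds plus a heteroatom lone pair. 10 = 4(2)+2, so the system is aromatic and both rings count as aromatic (benzofuran).
2 of the 3 rings are aromatic. Total: 2.

2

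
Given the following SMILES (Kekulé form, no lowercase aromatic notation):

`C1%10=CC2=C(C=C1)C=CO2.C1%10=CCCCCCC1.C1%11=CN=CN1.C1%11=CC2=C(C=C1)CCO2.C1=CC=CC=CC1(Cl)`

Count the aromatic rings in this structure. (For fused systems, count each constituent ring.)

4

The SMILES encodes a six-membered carbon ring with three alternating C=C double bonds, fused to a five-membered ring containing one oxygen and two C=C double bonds; an eight-membered carbon ring with one C=C double bond; a five-membered ring with nitrogens at positions 1 and 3 (one bearing H, one in a C=N bond) and two double bonds; a six-membered carbon ring with three alternating C=C double bonds, fused to a five-membered ring containing one oxygen and two sp³ carbons; a seven-membered carbon ring with three C=C double bonds and one sp³ carbon.
The fused 6/5-membered bicyclic (with one oxygen) is a single π system with 9 sp² atoms and 10 π electrons from ring double bonds plus a heteroatom lone pair. 10 = 4(2)+2, so the system is aromatic and both rings count as aromatic (benzofuran).
The 8-membered ring has six sp³ carbons, so it is not fully conjugated — not aromatic (cyclooctene).
The 5-membered ring with two nitrogens (one N–H, one =N–) is planar and fully conjugated; 2 ring double bonds (4 π electrons) plus a heteroatom lone pair (2) give 6 π electrons. That satisfies 4n+2 with n=1, so it is aromatic (imidazole).
The 6-membered ring is fully conjugated (every ring atom contributes a p orbital); 3 ring double bonds give 6 π electrons. Since 6 = 4n+2 (n=1), it is aromatic (benzene ring).
The 5-membered ring with one oxygen has two sp³ carbons, so it is not fully conjugated — not aromatic (oxolane ring).
The 7-membered ring has one sp³ carbon, so it is not fully conjugated — not aromatic (cycloheptatriene).
4 of the 7 rings are aromatic. Total: 4.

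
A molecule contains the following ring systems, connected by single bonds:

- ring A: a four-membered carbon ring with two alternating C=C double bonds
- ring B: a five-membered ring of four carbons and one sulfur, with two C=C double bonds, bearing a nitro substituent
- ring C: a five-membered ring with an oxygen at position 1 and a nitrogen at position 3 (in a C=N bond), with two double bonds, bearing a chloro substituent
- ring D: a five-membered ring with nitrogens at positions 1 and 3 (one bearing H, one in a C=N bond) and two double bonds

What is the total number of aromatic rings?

3

Ring A has only sp² ring atoms; a planar conformation would have a fully conjugated π system of 4 electrons. But 4 = 4(1), which is 4n not 4n+2, so ring A is not aromatic (cyclobutadiene) — cyclobutadiene is antiaromatic and distorts to a rectangle.
Ring B is planar and fully conjugated; 2 ring double bonds (4 π electrons) plus a heteroatom lone pair (2) give 6 π electrons. 6 = 4(1)+2, so ring B is aromatic (thiophene).
Ring C is planar and fully conjugated; 2 ring double bonds (4 π electrons) plus a heteroatom lone pair (2) give 6 π electrons. That satisfies 4n+2 with n=1, so ring C is aromatic (oxazole).
Ring D is fully conjugated (every ring atom contributes a p orbital); 2 ring double bonds (4 π electrons) plus a heteroatom lone pair (2) give 6 π electrons. 6 = 4(1)+2, so ring D is aromatic (imidazole).
Aromatic: B, C, D. Total: 3.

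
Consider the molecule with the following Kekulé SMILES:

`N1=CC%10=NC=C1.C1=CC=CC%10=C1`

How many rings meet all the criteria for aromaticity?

The SMILES encodes a six-membered ring with nitrogens at positions 1 and 4 and three alternating double bonds; a six-membered carbon ring with three alternating C=C double bonds.
The 6-membered ring with two nitrogens (1,4) has a continuous p-orbital overlap around the ring; 3 ring double bonds give 6 π electrons. Since 6 = 4n+2 (n=1), it is aromatic (pyrazine).
The 6-membered ring has a continuous p-orbital overlap around the ring; 3 ring double bonds give 6 π electrons. 6 = 4(1)+2, so it is aromatic (benzene).
2 of the 2 rings are aromatic. Total: 2.

2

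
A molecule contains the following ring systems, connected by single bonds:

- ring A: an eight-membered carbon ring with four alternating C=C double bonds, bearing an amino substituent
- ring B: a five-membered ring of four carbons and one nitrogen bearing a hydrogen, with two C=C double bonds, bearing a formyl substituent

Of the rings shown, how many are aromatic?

1

Ring A has only sp² ring atoms; a planar conformation would have a fully conjugated π system of 8 electrons. But 8 = 4(2), which is 4n not 4n+2, so ring A is not aromatic (cyclooctatetraene) — cyclooctatetraene distorts into a non-planar tub to avoid antiaromaticity.
Ring B has a continuous p-orbital overlap around the ring; 2 ring double bonds (4 π electrons) plus a heteroatom lone pair (2) give 6 π electrons. That satisfies 4n+2 with n=1, so ring B is aromatic (pyrrole).
Aromatic: B. Total: 1.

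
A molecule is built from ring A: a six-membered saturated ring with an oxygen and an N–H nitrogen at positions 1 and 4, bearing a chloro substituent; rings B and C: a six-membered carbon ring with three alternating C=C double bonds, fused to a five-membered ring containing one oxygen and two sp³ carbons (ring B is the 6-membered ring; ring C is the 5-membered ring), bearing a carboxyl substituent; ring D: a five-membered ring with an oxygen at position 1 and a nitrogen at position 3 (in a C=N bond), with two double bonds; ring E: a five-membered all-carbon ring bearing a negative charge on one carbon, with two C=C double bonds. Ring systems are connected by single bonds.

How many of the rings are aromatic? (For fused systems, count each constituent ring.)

3

Ring A has only sp³ atoms, so it is not fully conjugated — not aromatic (morpholine).
Ring B has a continuous p-orbital overlap around the ring; 3 ring double bonds give 6 π electrons. Since 6 = 4n+2 (n=1), ring B is aromatic (benzene ring).
Ring C has two sp³ carbons, so it is not fully conjugated — not aromatic (oxolane ring).
Ring D is planar and fully conjugated; 2 ring double bonds (4 π electrons) plus a heteroatom lone pair (2) give 6 π electrons. 6 = 4(1)+2, so ring D is aromatic (oxazole).
Ring E is planar and fully conjugated; 2 ring double bonds (4 π electrons) plus the carbanion lone pair (2) give 6 π electrons. Since 6 = 4n+2 (n=1), ring E is aromatic (cyclopentadienyl anion).
Aromatic: B, D, E. Total: 3.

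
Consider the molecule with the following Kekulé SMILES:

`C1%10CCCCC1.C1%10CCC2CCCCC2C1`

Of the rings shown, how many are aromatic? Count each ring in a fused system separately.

0

The SMILES encodes a six-membered saturated carbon ring; two fused six-membered saturated carbon rings.
The 6-membered ring has only sp³ atoms, so it is not fully conjugated — not aromatic (cyclohexane).
The second 6-membered ring has only sp³ atoms, so it is not fully conjugated — not aromatic (cyclohexane ring).
The third 6-membered ring has only sp³ atoms, so it is not fully conjugated — not aromatic (cyclohexane ring).
None of the rings are aromatic. Total: 0.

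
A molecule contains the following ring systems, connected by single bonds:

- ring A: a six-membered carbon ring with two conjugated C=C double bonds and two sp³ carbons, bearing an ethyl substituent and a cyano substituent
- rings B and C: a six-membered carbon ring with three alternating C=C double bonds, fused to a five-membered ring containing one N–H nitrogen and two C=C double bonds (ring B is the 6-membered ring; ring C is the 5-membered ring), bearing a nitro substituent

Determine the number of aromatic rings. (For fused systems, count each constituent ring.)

Ring A has two sp³ carbons, so it is not fully conjugated — not aromatic (1,3-cyclohexadiene).
Rings B and C form a fused bicyclic system (with one N–H) with 9 sp² atoms and 10 π electrons from ring double bonds plus a heteroatom lone pair. 10 = 4(2)+2, so the system is aromatic and both rings count as aromatic (indole).
Aromatic: B, C. Total: 2.

2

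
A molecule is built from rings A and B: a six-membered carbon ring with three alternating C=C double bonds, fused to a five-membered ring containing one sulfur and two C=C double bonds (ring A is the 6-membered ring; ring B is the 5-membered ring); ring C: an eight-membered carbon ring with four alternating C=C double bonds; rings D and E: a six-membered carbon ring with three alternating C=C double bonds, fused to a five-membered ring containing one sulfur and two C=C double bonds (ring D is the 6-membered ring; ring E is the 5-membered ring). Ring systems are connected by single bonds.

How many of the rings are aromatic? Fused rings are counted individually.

Rings A and B form a fused bicyclic system (with one sulfur) with 9 sp² atoms and 10 π electrons from ring double bonds plus a heteroatom lone pair. 10 = 4(2)+2, so the system is aromatic and both rings count as aromatic (benzothiophene).
Ring C has only sp² ring atoms; a planar conformation would have a fully conjugated π system of 8 electrons. But 8 = 4(2), which is 4n not 4n+2, so ring C is not aromatic (cyclooctatetraene) — cyclooctatetraene distorts into a non-planar tub to avoid antiaromaticity.
Rings D and E form a fused bicyclic system (with one sulfur) with 9 sp² atoms and 10 π electrons from ring double bonds plus a heteroatom lone pair. 10 = 4(2)+2, so the system is aromatic and both rings count as aromatic (benzothiophene).
Aromatic: A, B, D, E. Total: 4.

4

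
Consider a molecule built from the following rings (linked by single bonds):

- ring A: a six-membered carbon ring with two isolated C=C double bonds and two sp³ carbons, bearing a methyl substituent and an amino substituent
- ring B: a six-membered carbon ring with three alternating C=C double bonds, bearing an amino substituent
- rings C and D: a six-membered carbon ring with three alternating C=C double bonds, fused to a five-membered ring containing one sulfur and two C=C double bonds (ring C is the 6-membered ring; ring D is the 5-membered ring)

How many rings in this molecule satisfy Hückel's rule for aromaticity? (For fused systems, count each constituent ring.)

3

Ring A has two sp³ carbons, so it is not fully conjugated — not aromatic (1,4-cyclohexadiene).
Ring B has a continuous p-orbital overlap around the ring; 3 ring double bonds give 6 π electrons. Since 6 = 4n+2 (n=1), ring B is aromatic (benzene).
Rings C and D form a fused bicyclic system (with one sulfur) with 9 sp² atoms and 10 π electrons from ring double bonds plus a heteroatom lone pair. 10 = 4(2)+2, so the system is aromatic and both rings count as aromatic (benzothiophene).
Aromatic: B, C, D. Total: 3.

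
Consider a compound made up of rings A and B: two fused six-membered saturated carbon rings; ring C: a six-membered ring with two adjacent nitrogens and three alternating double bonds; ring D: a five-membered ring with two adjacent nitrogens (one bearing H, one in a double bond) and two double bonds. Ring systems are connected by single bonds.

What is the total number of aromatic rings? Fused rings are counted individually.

Ring A has only sp³ atoms, so it is not fully conjugated — not aromatic (cyclohexane ring).
Ring B has only sp³ atoms, so it is not fully conjugated — not aromatic (cyclohexane ring).
Ring C is fully conjugated (every ring atom contributes a p orbital); 3 ring double bonds give 6 π electrons. 6 = 4(1)+2, so ring C is aromatic (pyridazine).
Ring D is planar and fully conjugated; 2 ring double bonds (4 π electrons) plus a heteroatom lone pair (2) give 6 π electrons. That satisfies 4n+2 with n=1, so ring D is aromatic (pyrazole).
Aromatic: C, D. Total: 2.

2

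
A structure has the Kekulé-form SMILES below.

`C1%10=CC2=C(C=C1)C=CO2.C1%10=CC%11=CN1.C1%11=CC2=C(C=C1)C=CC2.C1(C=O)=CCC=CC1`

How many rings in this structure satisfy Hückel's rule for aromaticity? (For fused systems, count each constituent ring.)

The SMILES encodes a six-membered carbon ring with three alternating C=C double bonds, fused to a five-membered ring containing one oxygen and two C=C double bonds; a five-membered ring of four carbons and one nitrogen bearing a hydrogen, with two C=C double bonds; a six-membered carbon ring with three alternating C=C double bonds, fused to a five-membered carbon ring containing one C=C double bond and one sp³ carbon; a six-membered carbon ring with two isolated C=C double bonds and two sp³ carbons.
The fused 6/5-membered bicyclic (with one oxygen) is a single π system with 9 sp² atoms and 10 π electrons from ring double bonds plus a heteroatom lone pair. 10 = 4(2)+2, so the system is aromatic and both rings count as aromatic (benzofuran).
The 5-membered ring with one N–H has a continuous p-orbital overlap around the ring; 2 ring double bonds (4 π electrons) plus a heteroatom lone pair (2) give 6 π electrons. That satisfies 4n+2 with n=1, so it is aromatic (pyrrole).
The 6-membered ring is fully conjugated (every ring atom contributes a p orbital); 3 ring double bonds give 6 π electrons. That satisfies 4n+2 with n=1, so it is aromatic (benzene ring).
The 5-membered ring has one sp³ carbon, so it is not fully conjugated — not aromatic (cyclopentene ring).
The second 6-membered ring has two sp³ carbons, so it is not fully conjugated — not aromatic (1,4-cyclohexadiene).
4 of the 6 rings are aromatic. Total: 4.

4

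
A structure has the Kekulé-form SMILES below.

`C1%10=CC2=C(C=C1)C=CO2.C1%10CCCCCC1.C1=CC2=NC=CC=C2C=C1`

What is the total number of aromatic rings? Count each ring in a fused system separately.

The SMILES encodes a six-membered carbon ring with three alternating C=C double bonds, fused to a five-membered ring containing one oxygen and two C=C double bonds; a seven-membered saturated carbon ring; two fused six-membered rings, each with three alternating double bonds; one ring is all carbon and the other has one ring nitrogen.
The fused 6/5-membered bicyclic (with one oxygen) is a single π system with 9 sp² atoms and 10 π electrons from ring double bonds plus a heteroatom lone pair. 10 = 4(2)+2, so the system is aromatic and both rings count as aromatic (benzofuran).
The 7-membered ring has only sp³ atoms, so it is not fully conjugated — not aromatic (cycloheptane).
The fused 6/6-membered bicyclic (with one nitrogen) is a single π system with 10 sp² atoms and 10 π electrons from ring double bonds. 10 = 4(2)+2, so the system is aromatic and both rings count as aromatic (quinoline).
4 of the 5 rings are aromatic. Total: 4.

4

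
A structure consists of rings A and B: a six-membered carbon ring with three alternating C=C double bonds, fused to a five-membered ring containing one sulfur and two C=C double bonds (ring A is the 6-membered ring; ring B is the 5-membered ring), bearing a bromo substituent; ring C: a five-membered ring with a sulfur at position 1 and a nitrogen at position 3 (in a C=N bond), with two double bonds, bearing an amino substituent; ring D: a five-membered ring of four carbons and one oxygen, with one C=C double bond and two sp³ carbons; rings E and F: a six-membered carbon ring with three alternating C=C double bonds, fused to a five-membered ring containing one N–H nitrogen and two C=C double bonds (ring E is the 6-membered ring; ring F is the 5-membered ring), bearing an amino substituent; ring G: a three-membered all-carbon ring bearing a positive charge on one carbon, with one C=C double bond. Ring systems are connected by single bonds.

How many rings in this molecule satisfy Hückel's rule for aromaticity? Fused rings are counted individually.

Rings A and B form a fused bicyclic system (with one sulfur) with 9 sp² atoms and 10 π electrons from ring double bonds plus a heteroatom lone pair. 10 = 4(2)+2, so the system is aromatic and both rings count as aromatic (benzothiophene).
Ring C is planar and fully conjugated; 2 ring double bonds (4 π electrons) plus a heteroatom lone pair (2) give 6 π electrons. That satisfies 4n+2 with n=1, so ring C is aromatic (thiazole).
Ring D has two sp³ carbons, so it is not fully conjugated — not aromatic (2,3-dihydrofuran).
Rings E and F form a fused bicyclic system (with one N–H) with 9 sp² atoms and 10 π electrons from ring double bonds plus a heteroatom lone pair. 10 = 4(2)+2, so the system is aromatic and both rings count as aromatic (indole).
Ring G is fully conjugated (every ring atom contributes a p orbital); 1 ring double bond (2 π electrons) plus the carbocation's empty p orbital (0, but keeps the ring conjugated) give 2 π electrons. That satisfies 4n+2 with n=0, so ring G is aromatic (cyclopropenyl cation).
Aromatic: A, B, C, E, F, G. Total: 6.

6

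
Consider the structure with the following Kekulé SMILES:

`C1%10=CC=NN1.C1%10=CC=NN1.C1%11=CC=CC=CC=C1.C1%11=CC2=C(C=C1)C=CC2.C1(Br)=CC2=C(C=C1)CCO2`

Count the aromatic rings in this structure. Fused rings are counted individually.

The SMILES encodes a five-membered ring with two adjacent nitrogens (one bearing H, one in a double bond) and two double bonds; a five-membered ring with two adjacent nitrogens (one bearing H, one in a double bond) and two double bonds; an eight-membered carbon ring with four alternating C=C double bonds; a six-membered carbon ring with three alternating C=C double bonds, fused to a five-membered carbon ring containing one C=C double bond and one sp³ carbon; a six-membered carbon ring with three alternating C=C double bonds, fused to a five-membered ring containing one oxygen and two sp³ carbons.
The 5-membered ring with two adjacent nitrogens (one N–H, one =N–) is fully conjugated (every ring atom contributes a p orbital); 2 ring double bonds (4 π electrons) plus a heteroatom lone pair (2) give 6 π electrons. That satisfies 4n+2 with n=1, so it is aromatic (pyrazole).
The second 5-membered ring with two adjacent nitrogens (one N–H, one =N–) is planar and fully conjugated; 2 ring double bonds (4 π electrons) plus a heteroatom lone pair (2) give 6 π electrons. 6 = 4(1)+2, so it is aromatic (pyrazole).
The 8-membered ring has only sp² ring atoms; a planar conformation would have a fully conjugated π system of 8 electrons. But 8 = 4(2), which is 4n not 4n+2, so it is not aromatic (cyclooctatetraene) — cyclooctatetraene distorts into a non-planar tub to avoid antiaromaticity.
The 6-membered ring has a continuous p-orbital overlap around the ring; 3 ring double bonds give 6 π electrons. Since 6 = 4n+2 (n=1), it is aromatic (benzene ring).
The 5-membered ring has one sp³ carbon, so it is not fully conjugated — not aromatic (cyclopentene ring).
The second 6-membered ring has a continuous p-orbital overlap around the ring; 3 ring double bonds give 6 π electrons. Since 6 = 4n+2 (n=1), it is aromatic (benzene ring).
The 5-membered ring with one oxygen has two sp³ carbons, so it is not fully conjugated — not aromatic (oxolane ring).
4 of the 7 rings are aromatic. Total: 4.

4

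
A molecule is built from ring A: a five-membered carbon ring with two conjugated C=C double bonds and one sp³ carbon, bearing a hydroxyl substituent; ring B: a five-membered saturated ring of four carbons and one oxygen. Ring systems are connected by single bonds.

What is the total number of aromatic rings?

0

Ring A has one sp³ carbon, so it is not fully conjugated — not aromatic (cyclopentadiene).
Ring B has only sp³ atoms, so it is not fully conjugated — not aromatic (tetrahydrofuran).
No ring is aromatic. Total: 0.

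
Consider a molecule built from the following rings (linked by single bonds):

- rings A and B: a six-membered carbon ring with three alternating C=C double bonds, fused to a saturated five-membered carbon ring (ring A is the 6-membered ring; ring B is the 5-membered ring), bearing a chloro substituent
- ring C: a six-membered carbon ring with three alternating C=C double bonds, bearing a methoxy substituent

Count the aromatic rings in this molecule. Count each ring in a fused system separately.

2

Ring A has a continuous p-orbital overlap around the ring; 3 ring double bonds give 6 π electrons. Since 6 = 4n+2 (n=1), ring A is aromatic (benzene ring).
Ring B has three sp³ carbons, so it is not fully conjugated — not aromatic (cyclopentane ring).
Ring C is planar and fully conjugated; 3 ring double bonds give 6 π electrons. 6 = 4(1)+2, so ring C is aromatic (benzene).
Aromatic: A, C. Total: 2.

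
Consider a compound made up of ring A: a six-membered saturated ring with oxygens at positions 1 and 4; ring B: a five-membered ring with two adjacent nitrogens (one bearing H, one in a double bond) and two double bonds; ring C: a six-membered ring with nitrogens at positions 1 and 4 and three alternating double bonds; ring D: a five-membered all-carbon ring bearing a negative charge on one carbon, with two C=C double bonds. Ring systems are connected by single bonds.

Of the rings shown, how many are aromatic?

Ring A has only sp³ atoms, so it is not fully conjugated — not aromatic (1,4-dioxane).
Ring B is fully conjugated (every ring atom contributes a p orbital); 2 ring double bonds (4 π electrons) plus a heteroatom lone pair (2) give 6 π electrons. 6 = 4(1)+2, so ring B is aromatic (pyrazole).
Ring C is fully conjugated (every ring atom contributes a p orbital); 3 ring double bonds give 6 π electrons. 6 = 4(1)+2, so ring C is aromatic (pyrazine).
Ring D is planar and fully conjugated; 2 ring double bonds (4 π electrons) plus the carbanion lone pair (2) give 6 π electrons. 6 = 4(1)+2, so ring D is aromatic (cyclopentadienyl anion).
Aromatic: B, C, D. Total: 3.

3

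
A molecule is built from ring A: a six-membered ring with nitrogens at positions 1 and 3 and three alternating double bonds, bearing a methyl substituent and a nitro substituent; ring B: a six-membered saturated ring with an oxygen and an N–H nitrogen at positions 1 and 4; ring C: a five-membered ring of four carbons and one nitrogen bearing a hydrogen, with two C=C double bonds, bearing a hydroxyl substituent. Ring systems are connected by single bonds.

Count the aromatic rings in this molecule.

2

Ring A has a continuous p-orbital overlap around the ring; 3 ring double bonds give 6 π electrons. That satisfies 4n+2 with n=1, so ring A is aromatic (pyrimidine).
Ring B has only sp³ atoms, so it is not fully conjugated — not aromatic (morpholine).
Ring C is fully conjugated (every ring atom contributes a p orbital); 2 ring double bonds (4 π electrons) plus a heteroatom lone pair (2) give 6 π electrons. That satisfies 4n+2 with n=1, so ring C is aromatic (pyrrole).
Aromatic: A, C. Total: 2.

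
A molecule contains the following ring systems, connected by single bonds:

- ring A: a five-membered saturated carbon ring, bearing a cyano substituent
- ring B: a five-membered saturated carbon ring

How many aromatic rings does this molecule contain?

Ring A has only sp³ atoms, so it is not fully conjugated — not aromatic (cyclopentane).
Ring B has only sp³ atoms, so it is not fully conjugated — not aromatic (cyclopentane).
No ring is aromatic. Total: 0.

0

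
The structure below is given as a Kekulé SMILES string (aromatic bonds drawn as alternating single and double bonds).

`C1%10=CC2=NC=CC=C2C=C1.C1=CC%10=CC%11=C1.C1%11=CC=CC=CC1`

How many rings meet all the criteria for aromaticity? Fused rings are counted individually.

3

The SMILES encodes two fused six-membered rings, each with three alternating double bonds; one ring is all carbon and the other has one ring nitrogen; a six-membered carbon ring with three alternating C=C double bonds; a seven-membered carbon ring with three C=C double bonds and one sp³ carbon.
The fused 6/6-membered bicyclic (with one nitrogen) is a single π system with 10 sp² atoms and 10 π electrons from ring double bonds. 10 = 4(2)+2, so the system is aromatic and both rings count as aromatic (quinoline).
The 6-membered ring is planar and fully conjugated; 3 ring double bonds give 6 π electrons. 6 = 4(1)+2, so it is aromatic (benzene).
The 7-membered ring has one sp³ carbon, so it is not fully conjugated — not aromatic (cycloheptatriene).
3 of the 4 rings are aromatic. Total: 3.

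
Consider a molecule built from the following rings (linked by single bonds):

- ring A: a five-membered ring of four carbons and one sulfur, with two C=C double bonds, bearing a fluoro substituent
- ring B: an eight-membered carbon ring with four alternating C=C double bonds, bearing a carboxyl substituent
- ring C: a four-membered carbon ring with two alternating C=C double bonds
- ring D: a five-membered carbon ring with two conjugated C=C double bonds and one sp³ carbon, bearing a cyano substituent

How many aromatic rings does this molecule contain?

Ring A is planar and fully conjugated; 2 ring double bonds (4 π electrons) plus a heteroatom lone pair (2) give 6 π electrons. That satisfies 4n+2 with n=1, so ring A is aromatic (thiophene).
Ring B has only sp² ring atoms; a planar conformation would have a fully conjugated π system of 8 electrons. But 8 = 4(2), which is 4n not 4n+2, so ring B is not aromatic (cyclooctatetraene) — cyclooctatetraene distorts into a non-planar tub to avoid antiaromaticity.
Ring C has only sp² ring atoms; a planar conformation would have a fully conjugated π system of 4 electrons. But 4 = 4(1), which is 4n not 4n+2, so ring C is not aromatic (cyclobutadiene) — cyclobutadiene is antiaromatic and distorts to a rectangle.
Ring D has one sp³ carbon, so it is not fully conjugated — not aromatic (cyclopentadiene).
Aromatic: A. Total: 1.

1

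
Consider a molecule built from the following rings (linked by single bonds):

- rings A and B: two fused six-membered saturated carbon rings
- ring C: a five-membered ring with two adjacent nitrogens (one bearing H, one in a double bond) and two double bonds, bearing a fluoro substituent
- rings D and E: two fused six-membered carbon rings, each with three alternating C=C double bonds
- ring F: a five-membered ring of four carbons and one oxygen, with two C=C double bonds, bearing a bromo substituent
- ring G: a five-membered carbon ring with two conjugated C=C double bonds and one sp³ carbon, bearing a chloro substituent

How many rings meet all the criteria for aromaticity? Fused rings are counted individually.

4

Ring A has only sp³ atoms, so it is not fully conjugated — not aromatic (cyclohexane ring).
Ring B has only sp³ atoms, so it is not fully conjugated — not aromatic (cyclohexane ring).
Ring C has a continuous p-orbital overlap around the ring; 2 ring double bonds (4 π electrons) plus a heteroatom lone pair (2) give 6 π electrons. Since 6 = 4n+2 (n=1), ring C is aromatic (pyrazole).
Rings D and E form a fused bicyclic system with 10 sp² atoms and 10 π electrons from ring double bonds. 10 = 4(2)+2, so the system is aromatic and both rings count as aromatic (naphthalene).
Ring F is fully conjugated (every ring atom contributes a p orbital); 2 ring double bonds (4 π electrons) plus a heteroatom lone pair (2) give 6 π electrons. Since 6 = 4n+2 (n=1), ring F is aromatic (furan).
Ring G has one sp³ carbon, so it is not fully conjugated — not aromatic (cyclopentadiene).
Aromatic: C, D, E, F. Total: 4.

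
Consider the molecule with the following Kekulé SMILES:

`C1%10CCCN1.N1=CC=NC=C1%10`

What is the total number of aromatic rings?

The SMILES encodes a five-membered saturated ring of four carbons and one N–H nitrogen; a six-membered ring with nitrogens at positions 1 and 4 and three alternating double bonds.
The 5-membered ring with one N–H has only sp³ atoms, so it is not fully conjugated — not aromatic (pyrrolidine).
The 6-membered ring with two nitrogens (1,4) is fully conjugated (every ring atom contributes a p orbital); 3 ring double bonds give 6 π electrons. 6 = 4(1)+2, so it is aromatic (pyrazine).
1 of the 2 rings is aromatic. Total: 1.

1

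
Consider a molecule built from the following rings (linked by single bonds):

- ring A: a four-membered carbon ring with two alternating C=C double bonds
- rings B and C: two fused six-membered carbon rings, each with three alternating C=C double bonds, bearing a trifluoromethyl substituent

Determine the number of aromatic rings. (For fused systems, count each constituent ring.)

Ring A has only sp² ring atoms; a planar conformation would have a fully conjugated π system of 4 electrons. But 4 = 4(1), which is 4n not 4n+2, so ring A is not aromatic (cyclobutadiene) — cyclobutadiene is antiaromatic and distorts to a rectangle.
Rings B and C form a fused bicyclic system with 10 sp² atoms and 10 π electrons from ring double bonds. 10 = 4(2)+2, so the system is aromatic and both rings count as aromatic (naphthalene).
Aromatic: B, C. Total: 2.

2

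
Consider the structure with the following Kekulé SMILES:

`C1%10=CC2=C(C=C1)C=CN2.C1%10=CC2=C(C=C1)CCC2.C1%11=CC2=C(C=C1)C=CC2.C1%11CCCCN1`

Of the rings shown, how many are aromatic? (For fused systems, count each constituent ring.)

4

The SMILES encodes a six-membered carbon ring with three alternating C=C double bonds, fused to a five-membered ring containing one N–H nitrogen and two C=C double bonds; a six-membered carbon ring with three alternating C=C double bonds, fused to a saturated five-membered carbon ring; a six-membered carbon ring with three alternating C=C double bonds, fused to a five-membered carbon ring containing one C=C double bond and one sp³ carbon; a six-membered saturated ring of five carbons and one N–H nitrogen.
The fused 6/5-membered bicyclic (with one N–H) is a single π system with 9 sp² atoms and 10 π electrons from ring double bonds plus a heteroatom lone pair. 10 = 4(2)+2, so the system is aromatic and both rings count as aromatic (indole).
The 6-membered ring is fully conjugated (every ring atom contributes a p orbital); 3 ring double bonds give 6 π electrons. 6 = 4(1)+2, so it is aromatic (benzene ring).
The 5-membered ring has three sp³ carbons, so it is not fully conjugated — not aromatic (cyclopentane ring).
The second 6-membered ring is planar and fully conjugated; 3 ring double bonds give 6 π electrons. That satisfies 4n+2 with n=1, so it is aromatic (benzene ring).
The second 5-membered ring has one sp³ carbon, so it is not fully conjugated — not aromatic (cyclopentene ring).
The 6-membered ring with one N–H has only sp³ atoms, so it is not fully conjugated — not aromatic (piperidine).
4 of the 7 rings are aromatic. Total: 4.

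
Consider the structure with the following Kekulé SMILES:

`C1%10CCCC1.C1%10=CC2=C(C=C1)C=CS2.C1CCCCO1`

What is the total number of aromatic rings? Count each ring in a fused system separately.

2

The SMILES encodes a five-membered saturated carbon ring; a six-membered carbon ring with three alternating C=C double bonds, fused to a five-membered ring containing one sulfur and two C=C double bonds; a six-membered saturated ring of five carbons and one oxygen.
The 5-membered ring has only sp³ atoms, so it is not fully conjugated — not aromatic (cyclopentane).
The fused 6/5-membered bicyclic (with one sulfur) is a single π system with 9 sp² atoms and 10 π electrons from ring double bonds plus a heteroatom lone pair. 10 = 4(2)+2, so the system is aromatic and both rings count as aromatic (benzothiophene).
The 6-membered ring with one oxygen has only sp³ atoms, so it is not fully conjugated — not aromatic (tetrahydropyran).
2 of the 4 rings are aromatic. Total: 2.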